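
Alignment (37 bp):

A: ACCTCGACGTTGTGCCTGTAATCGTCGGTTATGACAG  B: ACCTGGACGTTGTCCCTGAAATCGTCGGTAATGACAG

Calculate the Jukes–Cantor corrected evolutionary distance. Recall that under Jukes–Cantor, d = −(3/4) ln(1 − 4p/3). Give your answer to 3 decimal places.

0.117

The sequences differ at 4 of 37 sites (5, 14, 19, 30), so p = 4/37 ≈ 0.108108.
d = −(3/4) ln(1 − 4p/3) = −0.75 ln(1 − 0.144144) = −0.75 ln(0.855856)
  = −0.75 × (-0.155653) = 0.116740 substitutions/site.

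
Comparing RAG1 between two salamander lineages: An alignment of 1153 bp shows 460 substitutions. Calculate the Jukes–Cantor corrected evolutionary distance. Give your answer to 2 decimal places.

p = 460/1153 ≈ 0.398959.
d = −(3/4) ln(1 − 4p/3) = −0.75 ln(1 − 0.531945) = −0.75 ln(0.468055)
  = −0.75 × (-0.759169) = 0.569377 substitutions/site.

0.57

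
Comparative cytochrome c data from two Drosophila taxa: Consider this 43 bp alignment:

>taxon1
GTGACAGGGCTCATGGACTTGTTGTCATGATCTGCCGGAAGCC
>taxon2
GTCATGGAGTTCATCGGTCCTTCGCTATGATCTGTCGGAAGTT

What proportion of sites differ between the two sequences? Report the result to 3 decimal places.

0.395

The sequences differ at 17 of 43 positions.
p = 17/43 = 0.395348… ≈ 0.395 (to 3 d.p.).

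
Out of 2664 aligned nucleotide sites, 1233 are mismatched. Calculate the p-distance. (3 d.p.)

0.463

p = 1233/2664 = 0.462837… ≈ 0.463 (to 3 d.p.).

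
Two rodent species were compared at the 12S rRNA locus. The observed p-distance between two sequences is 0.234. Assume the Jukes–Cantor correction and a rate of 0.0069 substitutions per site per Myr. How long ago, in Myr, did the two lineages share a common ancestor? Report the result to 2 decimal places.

20.32

d = −(3/4) ln(1 − 4p/3) = −0.75 ln(1 − 0.312) = −0.75 ln(0.688)
  = −0.75 × (-0.373966) = 0.280475 substitutions/site.
Under a molecular clock d = 2μt, so t = d/(2μ) = 0.280475 / (2 × 0.0069) = 20.32 Myr.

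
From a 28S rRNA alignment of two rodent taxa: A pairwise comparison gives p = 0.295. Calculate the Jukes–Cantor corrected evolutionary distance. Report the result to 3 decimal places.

d = −(3/4) ln(1 − 4p/3) = −0.75 ln(1 − 0.393333) = −0.75 ln(0.606667)
  = −0.75 × (-0.499775) = 0.374831 substitutions/site.

0.375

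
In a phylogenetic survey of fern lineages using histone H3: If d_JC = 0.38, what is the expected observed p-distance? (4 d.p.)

p = (3/4)(1 − e^(−4d/3)) = 0.75 × (1 − e^(-0.506667)) = 0.75 × (1 − 0.602500) = 0.298125.

0.2981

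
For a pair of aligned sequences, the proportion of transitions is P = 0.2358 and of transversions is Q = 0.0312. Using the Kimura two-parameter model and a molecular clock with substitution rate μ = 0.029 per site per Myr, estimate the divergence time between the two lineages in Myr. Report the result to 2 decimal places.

6.30

Under the Kimura two-parameter model, d = −½ ln(1 − 2P − Q) − ¼ ln(1 − 2Q).
1 − 2P − Q = 0.4972, giving −½ ln(0.4972) = 0.349381.
1 − 2Q = 0.9376, giving −¼ ln(0.9376) = 0.016108.
d = 0.349381 + 0.016108 = 0.365489.
Under a molecular clock d = 2μt, so t = d/(2μ) = 0.365489 / (2 × 0.029) = 6.30 Myr.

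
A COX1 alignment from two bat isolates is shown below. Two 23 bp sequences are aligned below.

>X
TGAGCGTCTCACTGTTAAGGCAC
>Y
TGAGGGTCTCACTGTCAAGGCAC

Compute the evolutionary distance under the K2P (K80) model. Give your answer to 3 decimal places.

Of 23 sites, 1 differences are transitions and 1 are transversions, so P = 1/23 ≈ 0.043478 and Q = 1/23 ≈ 0.043478.
Under the Kimura two-parameter model, d = −½ ln(1 − 2P − Q) − ¼ ln(1 − 2Q).
1 − 2P − Q = 0.869566, giving −½ ln(0.869566) = 0.069881.
1 − 2Q = 0.913044, giving −¼ ln(0.913044) = 0.022743.
d = 0.069881 + 0.022743 = 0.092624.

0.093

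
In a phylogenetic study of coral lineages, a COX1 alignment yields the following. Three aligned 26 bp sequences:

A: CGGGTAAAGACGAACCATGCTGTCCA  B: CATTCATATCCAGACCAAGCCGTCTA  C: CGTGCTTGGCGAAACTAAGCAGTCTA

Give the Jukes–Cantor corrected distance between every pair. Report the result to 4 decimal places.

A–B: 12/26 sites differ → p ≈ 0.461538, d = −0.75 ln(1 − 0.615384) = 0.716632 ≈ 0.7166.
A–C: 12/26 sites differ → p ≈ 0.461538, d = −0.75 ln(1 − 0.615384) = 0.716632 ≈ 0.7166.
B–C: 9/26 sites differ → p ≈ 0.346154, d = −0.75 ln(1 − 0.461539) = 0.464280 ≈ 0.4643.

d(A,B) = 0.7166, d(A,C) = 0.7166, d(B,C) = 0.4643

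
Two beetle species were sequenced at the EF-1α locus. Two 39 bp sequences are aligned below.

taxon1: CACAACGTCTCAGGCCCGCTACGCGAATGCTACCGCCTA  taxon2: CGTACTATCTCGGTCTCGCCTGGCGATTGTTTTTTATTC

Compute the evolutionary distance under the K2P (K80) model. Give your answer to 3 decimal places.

Of 39 sites, 11 differences are transitions and 9 are transversions, so P = 11/39 ≈ 0.282051 and Q = 9/39 ≈ 0.230769.
Under the Kimura two-parameter model, d = −½ ln(1 − 2P − Q) − ¼ ln(1 − 2Q).
1 − 2P − Q = 0.205129, giving −½ ln(0.205129) = 0.792058.
1 − 2Q = 0.538462, giving −¼ ln(0.538462) = 0.154760.
d = 0.792058 + 0.154760 = 0.946818.

0.947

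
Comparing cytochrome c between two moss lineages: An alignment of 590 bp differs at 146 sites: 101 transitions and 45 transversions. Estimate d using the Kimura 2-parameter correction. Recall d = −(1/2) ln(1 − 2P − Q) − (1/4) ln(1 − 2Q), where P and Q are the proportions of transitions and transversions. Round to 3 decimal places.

0.313

P = 101/590 ≈ 0.171186 and Q = 45/590 ≈ 0.076271.
Under the Kimura two-parameter model, d = −½ ln(1 − 2P − Q) − ¼ ln(1 − 2Q).
1 − 2P − Q = 0.581357, giving −½ ln(0.581357) = 0.271195.
1 − 2Q = 0.847458, giving −¼ ln(0.847458) = 0.041378.
d = 0.271195 + 0.041378 = 0.312573.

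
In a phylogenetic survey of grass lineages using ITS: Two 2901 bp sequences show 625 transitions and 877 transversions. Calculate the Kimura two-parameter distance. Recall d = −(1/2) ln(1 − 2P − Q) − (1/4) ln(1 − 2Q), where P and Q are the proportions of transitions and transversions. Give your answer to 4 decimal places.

P = 625/2901 ≈ 0.215443 and Q = 877/2901 ≈ 0.30231.
Under the Kimura two-parameter model, d = −½ ln(1 − 2P − Q) − ¼ ln(1 − 2Q).
1 − 2P − Q = 0.266804, giving −½ ln(0.266804) = 0.660620.
1 − 2Q = 0.39538, giving −¼ ln(0.39538) = 0.231977.
d = 0.660620 + 0.231977 = 0.892597.

0.8926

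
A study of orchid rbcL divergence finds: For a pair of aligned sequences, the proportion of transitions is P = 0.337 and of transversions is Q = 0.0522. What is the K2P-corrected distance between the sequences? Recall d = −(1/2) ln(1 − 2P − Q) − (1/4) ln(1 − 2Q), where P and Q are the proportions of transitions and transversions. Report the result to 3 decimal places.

Under the Kimura two-parameter model, d = −½ ln(1 − 2P − Q) − ¼ ln(1 − 2Q).
1 − 2P − Q = 0.2738, giving −½ ln(0.2738) = 0.647679.
1 − 2Q = 0.8956, giving −¼ ln(0.8956) = 0.027565.
d = 0.647679 + 0.027565 = 0.675244.

0.675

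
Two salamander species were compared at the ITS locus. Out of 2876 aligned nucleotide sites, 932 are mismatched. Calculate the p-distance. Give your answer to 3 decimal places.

0.324

p = 932/2876 = 0.324061… ≈ 0.324 (to 3 d.p.).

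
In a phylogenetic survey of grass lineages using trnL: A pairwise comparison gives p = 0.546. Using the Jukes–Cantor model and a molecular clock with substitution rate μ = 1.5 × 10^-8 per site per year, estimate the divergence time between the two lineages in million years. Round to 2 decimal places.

32.55

d = −(3/4) ln(1 − 4p/3) = −0.75 ln(1 − 0.728) = −0.75 ln(0.272)
  = −0.75 × (-1.301953) = 0.976465 substitutions/site.
Under a molecular clock d = 2μt, so t = d/(2μ) = 0.976465 / (2 × 1.5 × 10^-8) = 32.55 million years.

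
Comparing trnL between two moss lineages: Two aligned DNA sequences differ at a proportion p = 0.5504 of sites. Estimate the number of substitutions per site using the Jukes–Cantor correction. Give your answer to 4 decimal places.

0.9928

d = −(3/4) ln(1 − 4p/3) = −0.75 ln(1 − 0.733867) = −0.75 ln(0.266133)
  = −0.75 × (-1.323759) = 0.992819 substitutions/site.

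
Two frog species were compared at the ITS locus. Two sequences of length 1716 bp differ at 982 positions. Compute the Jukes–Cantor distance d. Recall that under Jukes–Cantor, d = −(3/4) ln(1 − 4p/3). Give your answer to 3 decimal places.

p = 982/1716 ≈ 0.572261.
d = −(3/4) ln(1 − 4p/3) = −0.75 ln(1 − 0.763015) = −0.75 ln(0.236985)
  = −0.75 × (-1.439758) = 1.079819 substitutions/site.

1.080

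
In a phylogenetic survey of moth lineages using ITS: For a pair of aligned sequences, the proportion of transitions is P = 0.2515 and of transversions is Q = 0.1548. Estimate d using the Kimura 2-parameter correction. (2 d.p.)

Under the Kimura two-parameter model, d = −½ ln(1 − 2P − Q) − ¼ ln(1 − 2Q).
1 − 2P − Q = 0.3422, giving −½ ln(0.3422) = 0.536180.
1 − 2Q = 0.6904, giving −¼ ln(0.6904) = 0.092621.
d = 0.536180 + 0.092621 = 0.628801.

0.63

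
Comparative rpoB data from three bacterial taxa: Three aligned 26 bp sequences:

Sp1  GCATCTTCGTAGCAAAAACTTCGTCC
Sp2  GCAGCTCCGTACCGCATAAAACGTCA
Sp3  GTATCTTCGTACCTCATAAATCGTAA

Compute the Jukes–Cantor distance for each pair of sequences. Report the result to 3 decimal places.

d(Sp1,Sp2) = 0.539, d(Sp1,Sp3) = 0.464, d(Sp2,Sp3) = 0.276

Sp1–Sp2: 10/26 sites differ → p ≈ 0.384615, d = −0.75 ln(1 − 0.51282) = 0.539341 ≈ 0.539.
Sp1–Sp3: 9/26 sites differ → p ≈ 0.346154, d = −0.75 ln(1 − 0.461539) = 0.464280 ≈ 0.464.
Sp2–Sp3: 6/26 sites differ → p ≈ 0.230769, d = −0.75 ln(1 − 0.307692) = 0.275793 ≈ 0.276.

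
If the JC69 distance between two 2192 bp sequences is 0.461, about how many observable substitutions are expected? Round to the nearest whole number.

755

Invert JC69: p = (3/4)(1 − e^(−4d/3)) = 0.75 × (1 − e^(-0.614667)) = 0.75 × (1 − 0.540821) = 0.344384.
Expected differing sites = pL ≈ 0.344384 × 2192 = 754.889728 ≈ 755.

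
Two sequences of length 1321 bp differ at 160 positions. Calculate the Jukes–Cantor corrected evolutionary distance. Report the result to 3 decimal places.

p = 160/1321 ≈ 0.12112.
d = −(3/4) ln(1 − 4p/3) = −0.75 ln(1 − 0.161493) = −0.75 ln(0.838507)
  = −0.75 × (-0.176132) = 0.132099 substitutions/site.

0.132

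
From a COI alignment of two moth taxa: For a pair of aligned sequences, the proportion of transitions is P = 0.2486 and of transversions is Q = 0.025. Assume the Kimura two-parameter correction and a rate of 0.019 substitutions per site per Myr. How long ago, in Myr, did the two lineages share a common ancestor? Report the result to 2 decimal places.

10.06

Under the Kimura two-parameter model, d = −½ ln(1 − 2P − Q) − ¼ ln(1 − 2Q).
1 − 2P − Q = 0.4778, giving −½ ln(0.4778) = 0.369282.
1 − 2Q = 0.95, giving −¼ ln(0.95) = 0.012823.
d = 0.369282 + 0.012823 = 0.382105.
Under a molecular clock d = 2μt, so t = d/(2μ) = 0.382105 / (2 × 0.019) = 10.06 Myr.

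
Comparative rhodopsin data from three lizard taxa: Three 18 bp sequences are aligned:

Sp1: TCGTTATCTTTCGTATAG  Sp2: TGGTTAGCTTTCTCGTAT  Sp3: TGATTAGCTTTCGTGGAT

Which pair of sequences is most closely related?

Sp1–Sp2: 6/18 differ, p = 0.333, d = 0.441.
Sp1–Sp3: 6/18 differ, p = 0.333, d = 0.441.
Sp2–Sp3: 4/18 differ, p = 0.222, d = 0.264.
The smallest distance is between Sp2 and Sp3.

Sp2 and Sp3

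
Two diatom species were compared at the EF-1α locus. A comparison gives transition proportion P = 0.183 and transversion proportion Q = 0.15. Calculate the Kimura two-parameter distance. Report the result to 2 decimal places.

0.45

Under the Kimura two-parameter model, d = −½ ln(1 − 2P − Q) − ¼ ln(1 − 2Q).
1 − 2P − Q = 0.484, giving −½ ln(0.484) = 0.362835.
1 − 2Q = 0.7, giving −¼ ln(0.7) = 0.089169.
d = 0.362835 + 0.089169 = 0.452004.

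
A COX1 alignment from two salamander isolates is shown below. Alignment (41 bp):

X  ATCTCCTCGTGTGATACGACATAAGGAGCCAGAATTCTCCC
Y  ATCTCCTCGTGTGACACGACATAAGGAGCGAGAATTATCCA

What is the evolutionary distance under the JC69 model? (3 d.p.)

0.105

The sequences differ at 4 of 41 sites (15, 30, 37, 41), so p = 4/41 ≈ 0.097561.
d = −(3/4) ln(1 − 4p/3) = −0.75 ln(1 − 0.130081) = −0.75 ln(0.869919)
  = −0.75 × (-0.139355) = 0.104516 substitutions/site.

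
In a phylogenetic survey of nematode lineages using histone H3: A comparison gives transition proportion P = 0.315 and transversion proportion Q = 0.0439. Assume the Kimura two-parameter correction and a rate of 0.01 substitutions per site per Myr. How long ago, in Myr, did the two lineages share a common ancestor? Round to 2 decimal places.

29.16

Under the Kimura two-parameter model, d = −½ ln(1 − 2P − Q) − ¼ ln(1 − 2Q).
1 − 2P − Q = 0.3261, giving −½ ln(0.3261) = 0.560276.
1 − 2Q = 0.9122, giving −¼ ln(0.9122) = 0.022974.
d = 0.560276 + 0.022974 = 0.583250.
Under a molecular clock d = 2μt, so t = d/(2μ) = 0.583250 / (2 × 0.01) = 29.16 Myr.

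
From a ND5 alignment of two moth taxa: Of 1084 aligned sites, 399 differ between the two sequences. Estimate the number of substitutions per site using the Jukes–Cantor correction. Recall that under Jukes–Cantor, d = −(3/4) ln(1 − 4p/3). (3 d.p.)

0.506

p = 399/1084 ≈ 0.368081.
d = −(3/4) ln(1 − 4p/3) = −0.75 ln(1 − 0.490775) = −0.75 ln(0.509225)
  = −0.75 × (-0.674865) = 0.506149 substitutions/site.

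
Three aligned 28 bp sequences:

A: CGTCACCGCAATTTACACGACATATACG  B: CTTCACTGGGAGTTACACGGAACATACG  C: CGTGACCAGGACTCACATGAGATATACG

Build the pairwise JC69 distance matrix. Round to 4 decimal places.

d(A,B) = 0.3597, d(A,C) = 0.3597, d(B,C) = 0.4850

A–B: 8/28 sites differ → p ≈ 0.285714, d = −0.75 ln(1 − 0.380952) = 0.359679 ≈ 0.3597.
A–C: 8/28 sites differ → p ≈ 0.285714, d = −0.75 ln(1 − 0.380952) = 0.359679 ≈ 0.3597.
B–C: 10/28 sites differ → p ≈ 0.357143, d = −0.75 ln(1 − 0.476191) = 0.484971 ≈ 0.4850.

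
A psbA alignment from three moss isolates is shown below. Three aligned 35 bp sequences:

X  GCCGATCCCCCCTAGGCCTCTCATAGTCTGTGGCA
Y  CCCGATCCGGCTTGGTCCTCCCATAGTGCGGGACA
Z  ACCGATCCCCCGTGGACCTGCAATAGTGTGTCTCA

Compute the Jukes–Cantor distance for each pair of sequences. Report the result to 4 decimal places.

d(X,Y) = 0.4073, d(X,Z) = 0.3597, d(Y,Z) = 0.4073

X–Y: 11/35 sites differ → p ≈ 0.314286, d = −0.75 ln(1 − 0.419048) = 0.407315 ≈ 0.4073.
X–Z: 10/35 sites differ → p ≈ 0.285714, d = −0.75 ln(1 − 0.380952) = 0.359679 ≈ 0.3597.
Y–Z: 11/35 sites differ → p ≈ 0.314286, d = −0.75 ln(1 − 0.419048) = 0.407315 ≈ 0.4073.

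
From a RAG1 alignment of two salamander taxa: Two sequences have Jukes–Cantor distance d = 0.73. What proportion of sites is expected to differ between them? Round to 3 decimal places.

0.467

p = (3/4)(1 − e^(−4d/3)) = 0.75 × (1 − e^(-0.973333)) = 0.75 × (1 − 0.377822) = 0.466634.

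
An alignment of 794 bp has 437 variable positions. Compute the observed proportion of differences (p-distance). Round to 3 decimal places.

0.550

p = 437/794 = 0.550377… ≈ 0.550 (to 3 d.p.).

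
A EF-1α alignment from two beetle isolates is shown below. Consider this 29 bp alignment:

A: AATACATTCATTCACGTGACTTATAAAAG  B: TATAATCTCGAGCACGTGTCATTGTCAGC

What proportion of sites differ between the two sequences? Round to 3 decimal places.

0.517

The sequences differ at 15 of 29 positions.
p = 15/29 = 0.517241… ≈ 0.517 (to 3 d.p.).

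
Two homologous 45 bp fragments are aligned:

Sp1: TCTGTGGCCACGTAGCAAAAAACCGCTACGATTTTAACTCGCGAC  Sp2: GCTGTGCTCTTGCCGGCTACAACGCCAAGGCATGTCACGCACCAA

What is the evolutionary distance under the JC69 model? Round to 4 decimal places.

0.8581

The sequences differ at 23 of 45 sites, so p = 23/45 ≈ 0.511111.
d = −(3/4) ln(1 − 4p/3) = −0.75 ln(1 − 0.681481) = −0.75 ln(0.318519)
  = −0.75 × (-1.144073) = 0.858055 substitutions/site.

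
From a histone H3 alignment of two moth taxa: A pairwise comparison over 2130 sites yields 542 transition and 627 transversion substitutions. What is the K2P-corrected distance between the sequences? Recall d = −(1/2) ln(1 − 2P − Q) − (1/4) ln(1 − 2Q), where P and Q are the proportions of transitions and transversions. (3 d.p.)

1.035

P = 542/2130 ≈ 0.25446 and Q = 627/2130 ≈ 0.294366.
Under the Kimura two-parameter model, d = −½ ln(1 − 2P − Q) − ¼ ln(1 − 2Q).
1 − 2P − Q = 0.196714, giving −½ ln(0.196714) = 0.813002.
1 − 2Q = 0.411268, giving −¼ ln(0.411268) = 0.222128.
d = 0.813002 + 0.222128 = 1.035130.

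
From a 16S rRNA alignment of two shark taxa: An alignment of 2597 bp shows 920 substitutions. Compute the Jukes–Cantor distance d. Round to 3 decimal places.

0.479

p = 920/2597 ≈ 0.354255.
d = −(3/4) ln(1 − 4p/3) = −0.75 ln(1 − 0.47234) = −0.75 ln(0.52766)
  = −0.75 × (-0.639303) = 0.479477 substitutions/site.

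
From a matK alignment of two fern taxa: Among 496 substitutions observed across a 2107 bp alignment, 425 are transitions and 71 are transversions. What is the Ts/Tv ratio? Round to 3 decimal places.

5.986

R = 425/71 = 5.985915… ≈ 5.986 (to 3 d.p.).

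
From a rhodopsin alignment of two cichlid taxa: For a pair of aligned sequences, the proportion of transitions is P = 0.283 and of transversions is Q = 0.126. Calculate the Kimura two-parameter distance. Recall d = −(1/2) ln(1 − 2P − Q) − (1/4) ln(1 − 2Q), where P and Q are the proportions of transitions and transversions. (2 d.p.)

0.66

Under the Kimura two-parameter model, d = −½ ln(1 − 2P − Q) − ¼ ln(1 − 2Q).
1 − 2P − Q = 0.308, giving −½ ln(0.308) = 0.588828.
1 − 2Q = 0.748, giving −¼ ln(0.748) = 0.072588.
d = 0.588828 + 0.072588 = 0.661416.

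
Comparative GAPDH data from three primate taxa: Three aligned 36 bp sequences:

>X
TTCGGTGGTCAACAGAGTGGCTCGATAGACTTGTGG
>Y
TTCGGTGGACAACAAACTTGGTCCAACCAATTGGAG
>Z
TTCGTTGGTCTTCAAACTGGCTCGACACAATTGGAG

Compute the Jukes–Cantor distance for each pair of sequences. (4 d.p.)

X–Y: 12/36 sites differ → p ≈ 0.333333, d = −0.75 ln(1 − 0.444444) = 0.440839 ≈ 0.4408.
X–Z: 10/36 sites differ → p ≈ 0.277778, d = −0.75 ln(1 − 0.370371) = 0.346968 ≈ 0.3470.
Y–Z: 9/36 sites differ → p = 0.25, d = −0.75 ln(1 − 0.333333) = 0.304098 ≈ 0.3041.

d(X,Y) = 0.4408, d(X,Z) = 0.3470, d(Y,Z) = 0.3041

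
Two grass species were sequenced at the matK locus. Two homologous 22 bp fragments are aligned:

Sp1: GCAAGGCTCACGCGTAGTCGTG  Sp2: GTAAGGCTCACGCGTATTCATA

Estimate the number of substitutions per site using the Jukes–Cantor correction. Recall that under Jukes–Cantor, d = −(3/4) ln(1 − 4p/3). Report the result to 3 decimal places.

The sequences differ at 4 of 22 sites (2, 17, 20, 22), so p = 4/22 ≈ 0.181818.
d = −(3/4) ln(1 − 4p/3) = −0.75 ln(1 − 0.242424) = −0.75 ln(0.757576)
  = −0.75 × (-0.277631) = 0.208223 substitutions/site.

0.208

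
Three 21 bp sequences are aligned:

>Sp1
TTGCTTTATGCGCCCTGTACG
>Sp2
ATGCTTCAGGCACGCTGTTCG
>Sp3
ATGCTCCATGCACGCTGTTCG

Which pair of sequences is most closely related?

Sp2 and Sp3

Sp1–Sp2: 6/21 differ, p = 0.286, d = 0.360.
Sp1–Sp3: 6/21 differ, p = 0.286, d = 0.360.
Sp2–Sp3: 2/21 differ, p = 0.095, d = 0.102.
The smallest distance is between Sp2 and Sp3.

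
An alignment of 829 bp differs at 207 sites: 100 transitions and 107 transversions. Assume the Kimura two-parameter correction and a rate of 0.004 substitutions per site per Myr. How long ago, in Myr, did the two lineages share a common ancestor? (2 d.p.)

38.24

P = 100/829 ≈ 0.120627 and Q = 107/829 ≈ 0.129071.
Under the Kimura two-parameter model, d = −½ ln(1 − 2P − Q) − ¼ ln(1 − 2Q).
1 − 2P − Q = 0.629675, giving −½ ln(0.629675) = 0.231276.
1 − 2Q = 0.741858, giving −¼ ln(0.741858) = 0.074649.
d = 0.231276 + 0.074649 = 0.305925.
Under a molecular clock d = 2μt, so t = d/(2μ) = 0.305925 / (2 × 0.004) = 38.24 Myr.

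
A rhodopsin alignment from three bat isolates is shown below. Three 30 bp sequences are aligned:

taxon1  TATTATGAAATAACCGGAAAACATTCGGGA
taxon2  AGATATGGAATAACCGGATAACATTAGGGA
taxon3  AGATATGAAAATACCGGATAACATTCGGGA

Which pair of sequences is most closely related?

taxon2 and taxon3

taxon1–taxon2: 6/30 differ, p = 0.200, d = 0.233.
taxon1–taxon3: 6/30 differ, p = 0.200, d = 0.233.
taxon2–taxon3: 4/30 differ, p = 0.133, d = 0.147.
The smallest distance is between taxon2 and taxon3.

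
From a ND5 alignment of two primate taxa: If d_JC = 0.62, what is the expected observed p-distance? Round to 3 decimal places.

p = (3/4)(1 − e^(−4d/3)) = 0.75 × (1 − e^(-0.826667)) = 0.75 × (1 − 0.437505) = 0.421871.

0.422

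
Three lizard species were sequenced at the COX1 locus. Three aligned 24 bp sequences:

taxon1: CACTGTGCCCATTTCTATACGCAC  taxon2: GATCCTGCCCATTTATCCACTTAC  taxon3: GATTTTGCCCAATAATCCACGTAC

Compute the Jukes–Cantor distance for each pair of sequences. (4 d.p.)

taxon1–taxon2: 9/24 sites differ → p = 0.375, d = −0.75 ln(1 − 0.5) = 0.519860 ≈ 0.5199.
taxon1–taxon3: 9/24 sites differ → p = 0.375, d = −0.75 ln(1 − 0.5) = 0.519860 ≈ 0.5199.
taxon2–taxon3: 5/24 sites differ → p ≈ 0.208333, d = −0.75 ln(1 − 0.277777) = 0.244066 ≈ 0.2441.

d(taxon1,taxon2) = 0.5199, d(taxon1,taxon3) = 0.5199, d(taxon2,taxon3) = 0.2441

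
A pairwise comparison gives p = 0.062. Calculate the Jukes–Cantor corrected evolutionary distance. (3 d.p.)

d = −(3/4) ln(1 − 4p/3) = −0.75 ln(1 − 0.082667) = −0.75 ln(0.917333)
  = −0.75 × (-0.086285) = 0.064714 substitutions/site.

0.065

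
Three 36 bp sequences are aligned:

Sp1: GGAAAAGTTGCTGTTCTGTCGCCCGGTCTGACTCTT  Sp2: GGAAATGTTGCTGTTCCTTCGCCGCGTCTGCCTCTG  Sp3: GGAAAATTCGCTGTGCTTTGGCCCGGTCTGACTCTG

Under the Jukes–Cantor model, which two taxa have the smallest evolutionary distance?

Sp1 and Sp3

Sp1–Sp2: 7/36 differ, p = 0.194, d = 0.225.
Sp1–Sp3: 6/36 differ, p = 0.167, d = 0.188.
Sp2–Sp3: 9/36 differ, p = 0.250, d = 0.304.
The smallest distance is between Sp1 and Sp3.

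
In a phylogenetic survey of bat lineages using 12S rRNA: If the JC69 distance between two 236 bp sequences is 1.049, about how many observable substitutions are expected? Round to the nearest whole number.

Invert JC69: p = (3/4)(1 − e^(−4d/3)) = 0.75 × (1 − e^(-1.398667)) = 0.75 × (1 − 0.246926) = 0.564806.
Expected differing sites = pL ≈ 0.564806 × 236 = 133.294216 ≈ 133.

133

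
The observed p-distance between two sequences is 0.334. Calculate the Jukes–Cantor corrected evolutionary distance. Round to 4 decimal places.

0.4420

d = −(3/4) ln(1 − 4p/3) = −0.75 ln(1 − 0.445333) = −0.75 ln(0.554667)
  = −0.75 × (-0.589387) = 0.442040 substitutions/site.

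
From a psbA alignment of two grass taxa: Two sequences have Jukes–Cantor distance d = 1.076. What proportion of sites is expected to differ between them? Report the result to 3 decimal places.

p = (3/4)(1 − e^(−4d/3)) = 0.75 × (1 − e^(-1.434667)) = 0.75 × (1 − 0.238195) = 0.571354.

0.571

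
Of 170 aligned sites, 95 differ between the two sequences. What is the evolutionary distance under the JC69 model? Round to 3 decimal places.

p = 95/170 ≈ 0.558824.
d = −(3/4) ln(1 − 4p/3) = −0.75 ln(1 − 0.745099) = −0.75 ln(0.254901)
  = −0.75 × (-1.366880) = 1.025160 substitutions/site.

1.025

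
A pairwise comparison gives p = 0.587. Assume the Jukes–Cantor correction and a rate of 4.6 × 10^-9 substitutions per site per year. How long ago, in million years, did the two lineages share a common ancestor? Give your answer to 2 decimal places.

124.43

d = −(3/4) ln(1 − 4p/3) = −0.75 ln(1 − 0.782667) = −0.75 ln(0.217333)
  = −0.75 × (-1.526325) = 1.144744 substitutions/site.
Under a molecular clock d = 2μt, so t = d/(2μ) = 1.144744 / (2 × 4.6 × 10^-9) = 124.43 million years.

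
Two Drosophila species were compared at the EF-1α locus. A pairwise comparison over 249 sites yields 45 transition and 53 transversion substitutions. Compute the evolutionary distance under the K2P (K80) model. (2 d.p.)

0.57

P = 45/249 ≈ 0.180723 and Q = 53/249 ≈ 0.212851.
Under the Kimura two-parameter model, d = −½ ln(1 − 2P − Q) − ¼ ln(1 − 2Q).
1 − 2P − Q = 0.425703, giving −½ ln(0.425703) = 0.427007.
1 − 2Q = 0.574298, giving −¼ ln(0.574298) = 0.138652.
d = 0.427007 + 0.138652 = 0.565659.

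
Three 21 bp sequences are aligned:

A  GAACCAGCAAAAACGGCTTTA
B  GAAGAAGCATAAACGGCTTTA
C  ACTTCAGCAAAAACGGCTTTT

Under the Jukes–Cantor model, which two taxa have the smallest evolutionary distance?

A and B

A–B: 3/21 differ, p = 0.143, d = 0.158.
A–C: 5/21 differ, p = 0.238, d = 0.286.
B–C: 7/21 differ, p = 0.333, d = 0.441.
The smallest distance is between A and B.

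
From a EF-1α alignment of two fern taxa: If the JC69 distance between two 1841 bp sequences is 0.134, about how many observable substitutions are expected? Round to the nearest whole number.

226

Invert JC69: p = (3/4)(1 − e^(−4d/3)) = 0.75 × (1 − e^(-0.178667)) = 0.75 × (1 − 0.836384) = 0.122712.
Expected differing sites = pL ≈ 0.122712 × 1841 = 225.912792 ≈ 226.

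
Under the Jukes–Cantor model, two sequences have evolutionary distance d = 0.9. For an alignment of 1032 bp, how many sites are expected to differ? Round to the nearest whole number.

541

Invert JC69: p = (3/4)(1 − e^(−4d/3)) = 0.75 × (1 − e^(-1.2)) = 0.75 × (1 − 0.301194) = 0.524105.
Expected differing sites = pL ≈ 0.524105 × 1032 = 540.87636 ≈ 541.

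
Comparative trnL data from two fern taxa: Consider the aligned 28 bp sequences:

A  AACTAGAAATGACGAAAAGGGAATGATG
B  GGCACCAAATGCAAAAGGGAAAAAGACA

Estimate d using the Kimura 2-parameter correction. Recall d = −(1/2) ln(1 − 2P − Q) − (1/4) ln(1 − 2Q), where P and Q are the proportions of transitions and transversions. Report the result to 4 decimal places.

Of 28 sites, 9 differences are transitions and 6 are transversions, so P = 9/28 ≈ 0.321429 and Q = 6/28 ≈ 0.214286.
Under the Kimura two-parameter model, d = −½ ln(1 − 2P − Q) − ¼ ln(1 − 2Q).
1 − 2P − Q = 0.142856, giving −½ ln(0.142856) = 0.972959.
1 − 2Q = 0.571428, giving −¼ ln(0.571428) = 0.139904.
d = 0.972959 + 0.139904 = 1.112863.

1.1129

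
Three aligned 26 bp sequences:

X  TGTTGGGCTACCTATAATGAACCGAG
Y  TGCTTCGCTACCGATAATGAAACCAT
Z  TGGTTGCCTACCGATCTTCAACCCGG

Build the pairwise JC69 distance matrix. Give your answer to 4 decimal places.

d(X,Y) = 0.3335, d(X,Z) = 0.4643, d(Y,Z) = 0.4643

X–Y: 7/26 sites differ → p ≈ 0.269231, d = −0.75 ln(1 − 0.358975) = 0.333515 ≈ 0.3335.
X–Z: 9/26 sites differ → p ≈ 0.346154, d = −0.75 ln(1 − 0.461539) = 0.464280 ≈ 0.4643.
Y–Z: 9/26 sites differ → p ≈ 0.346154, d = −0.75 ln(1 − 0.461539) = 0.464280 ≈ 0.4643.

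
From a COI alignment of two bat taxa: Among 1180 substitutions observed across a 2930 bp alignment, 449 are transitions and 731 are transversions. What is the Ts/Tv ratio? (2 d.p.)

0.61

R = 449/731 = 0.614227… ≈ 0.61 (to 2 d.p.).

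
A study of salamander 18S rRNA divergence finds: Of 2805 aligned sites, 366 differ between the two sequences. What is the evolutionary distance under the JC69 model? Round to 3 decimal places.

p = 366/2805 ≈ 0.130481.
d = −(3/4) ln(1 − 4p/3) = −0.75 ln(1 − 0.173975) = −0.75 ln(0.826025)
  = −0.75 × (-0.191130) = 0.143348 substitutions/site.

0.143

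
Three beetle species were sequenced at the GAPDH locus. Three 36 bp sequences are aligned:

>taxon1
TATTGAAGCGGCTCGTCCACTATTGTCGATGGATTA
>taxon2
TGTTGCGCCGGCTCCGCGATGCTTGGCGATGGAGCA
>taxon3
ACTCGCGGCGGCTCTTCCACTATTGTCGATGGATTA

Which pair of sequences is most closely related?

taxon1–taxon2: 13/36 differ, p = 0.361, d = 0.493.
taxon1–taxon3: 6/36 differ, p = 0.167, d = 0.188.
taxon2–taxon3: 13/36 differ, p = 0.361, d = 0.493.
The smallest distance is between taxon1 and taxon3.

taxon1 and taxon3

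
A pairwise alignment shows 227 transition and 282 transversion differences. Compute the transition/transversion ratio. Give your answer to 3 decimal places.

0.805

R = 227/282 = 0.804964… ≈ 0.805 (to 3 d.p.).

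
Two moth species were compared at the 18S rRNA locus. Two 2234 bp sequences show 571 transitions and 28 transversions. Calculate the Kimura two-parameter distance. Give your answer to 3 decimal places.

P = 571/2234 ≈ 0.255595 and Q = 28/2234 ≈ 0.012534.
Under the Kimura two-parameter model, d = −½ ln(1 − 2P − Q) − ¼ ln(1 − 2Q).
1 − 2P − Q = 0.476276, giving −½ ln(0.476276) = 0.370879.
1 − 2Q = 0.974932, giving −¼ ln(0.974932) = 0.006347.
d = 0.370879 + 0.006347 = 0.377226.

0.377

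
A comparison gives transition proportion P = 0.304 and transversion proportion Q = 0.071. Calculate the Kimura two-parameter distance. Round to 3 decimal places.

0.606

Under the Kimura two-parameter model, d = −½ ln(1 − 2P − Q) − ¼ ln(1 − 2Q).
1 − 2P − Q = 0.321, giving −½ ln(0.321) = 0.568157.
1 − 2Q = 0.858, giving −¼ ln(0.858) = 0.038288.
d = 0.568157 + 0.038288 = 0.606445.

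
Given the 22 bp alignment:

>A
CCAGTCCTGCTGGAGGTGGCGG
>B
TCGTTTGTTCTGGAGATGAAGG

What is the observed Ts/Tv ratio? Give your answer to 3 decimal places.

Transitions are A↔G and C↔T; transversions are all other mismatches.
Transitions: 5. Transversions: 4.
R = 5/4 = 1.250.

1.250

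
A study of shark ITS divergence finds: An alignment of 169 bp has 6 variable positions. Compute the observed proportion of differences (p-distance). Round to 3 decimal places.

0.036

p = 6/169 = 0.035502… ≈ 0.036 (to 3 d.p.).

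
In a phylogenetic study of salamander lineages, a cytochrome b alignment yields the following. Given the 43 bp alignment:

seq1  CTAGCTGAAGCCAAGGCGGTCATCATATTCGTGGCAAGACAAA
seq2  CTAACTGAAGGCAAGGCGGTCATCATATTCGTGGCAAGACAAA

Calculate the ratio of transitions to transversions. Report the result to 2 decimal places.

Transitions are A↔G and C↔T; transversions are all other mismatches.
Transitions: 1. Transversions: 1.
R = 1/1 = 1.00.

1.00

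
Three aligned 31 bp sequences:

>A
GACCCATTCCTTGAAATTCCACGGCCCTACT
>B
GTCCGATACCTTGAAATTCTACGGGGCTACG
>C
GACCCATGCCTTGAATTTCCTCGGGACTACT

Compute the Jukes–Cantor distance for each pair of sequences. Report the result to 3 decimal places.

A–B: 7/31 sites differ → p ≈ 0.225806, d = −0.75 ln(1 − 0.301075) = 0.268659 ≈ 0.269.
A–C: 5/31 sites differ → p ≈ 0.16129, d = −0.75 ln(1 − 0.215053) = 0.181604 ≈ 0.182.
B–C: 8/31 sites differ → p ≈ 0.258065, d = −0.75 ln(1 − 0.344087) = 0.316295 ≈ 0.316.

d(A,B) = 0.269, d(A,C) = 0.182, d(B,C) = 0.316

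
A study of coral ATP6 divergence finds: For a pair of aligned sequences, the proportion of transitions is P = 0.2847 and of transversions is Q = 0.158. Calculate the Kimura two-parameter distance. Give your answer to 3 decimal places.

Under the Kimura two-parameter model, d = −½ ln(1 − 2P − Q) − ¼ ln(1 − 2Q).
1 − 2P − Q = 0.2726, giving −½ ln(0.2726) = 0.649875.
1 − 2Q = 0.684, giving −¼ ln(0.684) = 0.094949.
d = 0.649875 + 0.094949 = 0.744824.

0.745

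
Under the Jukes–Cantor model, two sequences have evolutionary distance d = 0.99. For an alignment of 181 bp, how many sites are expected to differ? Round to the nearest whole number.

Invert JC69: p = (3/4)(1 − e^(−4d/3)) = 0.75 × (1 − e^(-1.32)) = 0.75 × (1 − 0.267135) = 0.549649.
Expected differing sites = pL ≈ 0.549649 × 181 = 99.486469 ≈ 99.

99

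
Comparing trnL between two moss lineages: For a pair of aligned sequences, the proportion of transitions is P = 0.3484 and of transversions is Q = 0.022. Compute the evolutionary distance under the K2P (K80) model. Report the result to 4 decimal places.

0.6456

Under the Kimura two-parameter model, d = −½ ln(1 − 2P − Q) − ¼ ln(1 − 2Q).
1 − 2P − Q = 0.2812, giving −½ ln(0.2812) = 0.634345.
1 − 2Q = 0.956, giving −¼ ln(0.956) = 0.011249.
d = 0.634345 + 0.011249 = 0.645594.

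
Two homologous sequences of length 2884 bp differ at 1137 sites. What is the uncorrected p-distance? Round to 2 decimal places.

p = 1137/2884 = 0.394244… ≈ 0.39 (to 2 d.p.).

0.39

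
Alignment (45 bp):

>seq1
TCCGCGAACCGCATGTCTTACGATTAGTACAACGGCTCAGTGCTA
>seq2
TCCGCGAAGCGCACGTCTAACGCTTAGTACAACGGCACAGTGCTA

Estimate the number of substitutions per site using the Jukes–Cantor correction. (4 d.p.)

0.1203

The sequences differ at 5 of 45 sites (9, 14, 19, 23, 37), so p = 5/45 ≈ 0.111111.
d = −(3/4) ln(1 − 4p/3) = −0.75 ln(1 − 0.148148) = −0.75 ln(0.851852)
  = −0.75 × (-0.160342) = 0.120257 substitutions/site.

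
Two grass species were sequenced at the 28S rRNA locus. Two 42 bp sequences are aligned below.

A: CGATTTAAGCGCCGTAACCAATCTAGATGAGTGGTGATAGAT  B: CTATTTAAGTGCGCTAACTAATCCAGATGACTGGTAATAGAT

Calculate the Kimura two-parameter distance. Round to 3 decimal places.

0.221

Of 42 sites, 4 differences are transitions and 4 are transversions, so P = 4/42 ≈ 0.095238 and Q = 4/42 ≈ 0.095238.
Under the Kimura two-parameter model, d = −½ ln(1 − 2P − Q) − ¼ ln(1 − 2Q).
1 − 2P − Q = 0.714286, giving −½ ln(0.714286) = 0.168236.
1 − 2Q = 0.809524, giving −¼ ln(0.809524) = 0.052827.
d = 0.168236 + 0.052827 = 0.221063.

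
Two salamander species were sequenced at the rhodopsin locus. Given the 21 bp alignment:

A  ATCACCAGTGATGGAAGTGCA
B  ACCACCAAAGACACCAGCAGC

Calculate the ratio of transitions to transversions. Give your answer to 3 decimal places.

Transitions are A↔G and C↔T; transversions are all other mismatches.
Transitions: 6. Transversions: 5.
R = 6/5 = 1.200.

1.200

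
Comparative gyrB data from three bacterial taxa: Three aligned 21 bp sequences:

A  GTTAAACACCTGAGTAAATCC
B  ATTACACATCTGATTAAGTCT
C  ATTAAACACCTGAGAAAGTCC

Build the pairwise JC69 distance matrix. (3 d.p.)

d(A,B) = 0.360, d(A,C) = 0.158, d(B,C) = 0.286

A–B: 6/21 sites differ → p ≈ 0.285714, d = −0.75 ln(1 − 0.380952) = 0.359679 ≈ 0.360.
A–C: 3/21 sites differ → p ≈ 0.142857, d = −0.75 ln(1 − 0.190476) = 0.158482 ≈ 0.158.
B–C: 5/21 sites differ → p ≈ 0.238095, d = −0.75 ln(1 − 0.31746) = 0.286451 ≈ 0.286.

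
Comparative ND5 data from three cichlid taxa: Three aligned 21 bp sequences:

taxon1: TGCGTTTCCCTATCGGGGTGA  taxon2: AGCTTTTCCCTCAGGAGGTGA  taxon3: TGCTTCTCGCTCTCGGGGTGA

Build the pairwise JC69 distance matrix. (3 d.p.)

taxon1–taxon2: 6/21 sites differ → p ≈ 0.285714, d = −0.75 ln(1 − 0.380952) = 0.359679 ≈ 0.360.
taxon1–taxon3: 4/21 sites differ → p ≈ 0.190476, d = −0.75 ln(1 − 0.253968) = 0.219740 ≈ 0.220.
taxon2–taxon3: 6/21 sites differ → p ≈ 0.285714, d = −0.75 ln(1 − 0.380952) = 0.359679 ≈ 0.360.

d(taxon1,taxon2) = 0.360, d(taxon1,taxon3) = 0.220, d(taxon2,taxon3) = 0.360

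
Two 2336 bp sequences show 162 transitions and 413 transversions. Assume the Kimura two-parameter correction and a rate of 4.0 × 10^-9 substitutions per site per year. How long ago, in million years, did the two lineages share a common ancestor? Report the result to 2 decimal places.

37.33

P = 162/2336 ≈ 0.069349 and Q = 413/2336 ≈ 0.176798.
Under the Kimura two-parameter model, d = −½ ln(1 − 2P − Q) − ¼ ln(1 − 2Q).
1 − 2P − Q = 0.684504, giving −½ ln(0.684504) = 0.189530.
1 − 2Q = 0.646404, giving −¼ ln(0.646404) = 0.109083.
d = 0.189530 + 0.109083 = 0.298613.
Under a molecular clock d = 2μt, so t = d/(2μ) = 0.298613 / (2 × 4.0 × 10^-9) = 37.33 million years.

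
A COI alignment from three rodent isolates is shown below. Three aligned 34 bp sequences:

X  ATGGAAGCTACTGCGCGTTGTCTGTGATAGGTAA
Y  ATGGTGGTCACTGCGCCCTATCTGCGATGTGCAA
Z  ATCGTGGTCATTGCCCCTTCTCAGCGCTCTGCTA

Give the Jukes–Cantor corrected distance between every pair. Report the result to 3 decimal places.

X–Y: 11/34 sites differ → p ≈ 0.323529, d = −0.75 ln(1 − 0.431372) = 0.423397 ≈ 0.423.
X–Z: 16/34 sites differ → p ≈ 0.470588, d = −0.75 ln(1 − 0.627451) = 0.740540 ≈ 0.741.
Y–Z: 9/34 sites differ → p ≈ 0.264706, d = −0.75 ln(1 − 0.352941) = 0.326488 ≈ 0.326.

d(X,Y) = 0.423, d(X,Z) = 0.741, d(Y,Z) = 0.326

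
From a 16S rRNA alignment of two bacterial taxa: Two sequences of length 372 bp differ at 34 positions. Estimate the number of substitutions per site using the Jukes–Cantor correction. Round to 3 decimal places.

p = 34/372 ≈ 0.091398.
d = −(3/4) ln(1 − 4p/3) = −0.75 ln(1 − 0.121864) = −0.75 ln(0.878136)
  = −0.75 × (-0.129954) = 0.097466 substitutions/site.

0.097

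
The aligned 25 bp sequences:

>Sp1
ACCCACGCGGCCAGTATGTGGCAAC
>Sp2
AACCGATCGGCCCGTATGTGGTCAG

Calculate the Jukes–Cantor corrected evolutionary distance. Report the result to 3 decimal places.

0.417

The sequences differ at 8 of 25 sites (2, 5, 6, 7, 13, 22, 23, 25), so p = 8/25 = 0.32.
d = −(3/4) ln(1 − 4p/3) = −0.75 ln(1 − 0.426667) = −0.75 ln(0.573333)
  = −0.75 × (-0.556289) = 0.417217 substitutions/site.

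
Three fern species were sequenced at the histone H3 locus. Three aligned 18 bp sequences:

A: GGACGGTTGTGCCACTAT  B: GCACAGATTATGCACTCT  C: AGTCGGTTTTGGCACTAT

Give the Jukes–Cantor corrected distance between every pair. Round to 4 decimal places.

d(A,B) = 0.6735, d(A,C) = 0.2635, d(B,C) = 0.6735

A–B: 8/18 sites differ → p ≈ 0.444444, d = −0.75 ln(1 − 0.592592) = 0.673455 ≈ 0.6735.
A–C: 4/18 sites differ → p ≈ 0.222222, d = −0.75 ln(1 − 0.296296) = 0.263548 ≈ 0.2635.
B–C: 8/18 sites differ → p ≈ 0.444444, d = −0.75 ln(1 − 0.592592) = 0.673455 ≈ 0.6735.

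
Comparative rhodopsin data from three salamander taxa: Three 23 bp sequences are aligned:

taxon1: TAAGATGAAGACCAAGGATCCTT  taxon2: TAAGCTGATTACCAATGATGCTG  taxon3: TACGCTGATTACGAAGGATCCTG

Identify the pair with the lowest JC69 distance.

taxon2 and taxon3

taxon1–taxon2: 6/23 differ, p = 0.261, d = 0.321.
taxon1–taxon3: 6/23 differ, p = 0.261, d = 0.321.
taxon2–taxon3: 4/23 differ, p = 0.174, d = 0.198.
The smallest distance is between taxon2 and taxon3.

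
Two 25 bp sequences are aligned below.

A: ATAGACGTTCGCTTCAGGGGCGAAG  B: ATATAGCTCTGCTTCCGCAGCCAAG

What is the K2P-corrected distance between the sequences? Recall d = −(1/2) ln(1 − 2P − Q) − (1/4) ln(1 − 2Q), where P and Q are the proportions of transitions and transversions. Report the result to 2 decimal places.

Of 25 sites, 3 differences are transitions and 6 are transversions, so P = 3/25 = 0.12 and Q = 6/25 = 0.24.
Under the Kimura two-parameter model, d = −½ ln(1 − 2P − Q) − ¼ ln(1 − 2Q).
1 − 2P − Q = 0.52, giving −½ ln(0.52) = 0.326963.
1 − 2Q = 0.52, giving −¼ ln(0.52) = 0.163482.
d = 0.326963 + 0.163482 = 0.490445.

0.49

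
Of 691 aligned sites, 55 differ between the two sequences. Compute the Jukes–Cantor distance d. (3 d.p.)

0.084

p = 55/691 ≈ 0.079595.
d = −(3/4) ln(1 − 4p/3) = −0.75 ln(1 − 0.106127) = −0.75 ln(0.893873)
  = −0.75 × (-0.112192) = 0.084144 substitutions/site.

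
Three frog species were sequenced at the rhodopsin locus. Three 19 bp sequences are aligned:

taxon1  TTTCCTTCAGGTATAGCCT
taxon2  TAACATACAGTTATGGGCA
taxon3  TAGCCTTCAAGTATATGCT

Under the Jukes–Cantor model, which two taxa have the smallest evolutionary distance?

taxon1–taxon2: 8/19 differ, p = 0.421, d = 0.618.
taxon1–taxon3: 5/19 differ, p = 0.263, d = 0.324.
taxon2–taxon3: 8/19 differ, p = 0.421, d = 0.618.
The smallest distance is between taxon1 and taxon3.

taxon1 and taxon3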